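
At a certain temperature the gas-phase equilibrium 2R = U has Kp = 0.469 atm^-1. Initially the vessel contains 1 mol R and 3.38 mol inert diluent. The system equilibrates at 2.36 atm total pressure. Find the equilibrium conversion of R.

Basis: 1 mol R initially; let X = conversion of R. Extent ξ = 0.5X.
Moles: n_R = 1 − X; n_U = 0.5X; n_I = 3.38 (inert).
Total moles n_T = 4.38 − 0.5X.
With p_i = (n_i/n_T)P, Kp = p_U / (p_R^2).
This yields a degree-2 equation in X; solving on (0,1), X = 0.275.

X = 0.275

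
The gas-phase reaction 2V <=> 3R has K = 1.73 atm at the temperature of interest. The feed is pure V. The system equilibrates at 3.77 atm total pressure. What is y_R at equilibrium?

y_R = 0.491

Let X = conversion of V (basis 1 mol V); extent of reaction ξ = 0.5X.
At extent ξ: n_V = 1 − X; n_R = 1.5X.
Summing: n_T = 1 + 0.5X.
y_i = n_i/n_T, p_i = y_i·P. K = p_R^3 / (p_V^2).
Substituting and setting equal to 1.73 atm gives a polynomial in X; the root in (0,1) is X = 0.392.
Then n_R = 0.588, n_T = 1.2, so y_R = 0.491.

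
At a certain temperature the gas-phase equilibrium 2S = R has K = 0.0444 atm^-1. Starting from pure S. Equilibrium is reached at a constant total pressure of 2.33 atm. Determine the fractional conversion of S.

Let X = conversion of S (basis 1 mol S); extent of reaction ξ = 0.5X.
At extent ξ: n_S = 1 − X; n_R = 0.5X.
Summing: n_T = 1 − 0.5X.
y_i = n_i/n_T, p_i = y_i·P. K = p_R / (p_S^2).
Substituting and setting equal to 0.0444 atm^-1 gives a polynomial in X; the root in (0,1) is X = 0.159.

X = 0.159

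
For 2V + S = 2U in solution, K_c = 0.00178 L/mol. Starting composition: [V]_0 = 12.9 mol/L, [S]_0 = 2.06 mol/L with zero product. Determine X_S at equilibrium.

Let X = conversion of S; extent ξ = 2.06·X mol/L.
Concentrations: [V] = 12.9 − 4.12X; [S] = 2.06 − 2.06X; [U] = 4.12X.
K_c = [U]^2 / ([V]^2 [S]).
Setting equal to 0.00178 and solving for X on (0,1) gives X = 0.164.

X = 0.164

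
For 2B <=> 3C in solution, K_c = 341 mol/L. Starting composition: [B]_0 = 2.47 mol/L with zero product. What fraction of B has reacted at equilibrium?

Let X = conversion of B; extent ξ = 2.47X/2 mol/L.
Concentrations: [B] = 2.47 − 2.47X; [C] = 3.71X.
K_c = [C]^3 / ([B]^2).
Solving K_c = 341 for X ∈ (0,1): X = 0.873.

X = 0.873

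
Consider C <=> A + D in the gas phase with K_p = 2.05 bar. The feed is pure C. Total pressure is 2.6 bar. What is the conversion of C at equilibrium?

Basis: 1 mol C initially; let X = conversion of C. Extent ξ = X.
Moles: n_C = 1 − X; n_A = X; n_D = X.
Total moles n_T = 1 + X.
y_i = n_i/n_T, p_i = y_i·P. K_p = p_A p_D / (p_C).
This yields a degree-2 equation in X; solving on (0,1), X = 0.664.

X = 0.664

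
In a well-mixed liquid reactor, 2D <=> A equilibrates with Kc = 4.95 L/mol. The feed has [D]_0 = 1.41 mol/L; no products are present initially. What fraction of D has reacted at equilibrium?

Let X = conversion of D; extent ξ = 1.41X/2 mol/L.
Concentrations: [D] = 1.41 − 1.41X; [A] = 0.705X.
Kc = [A] / ([D]^2).
Solving Kc = 4.95 for X ∈ (0,1): X = 0.766.

X = 0.766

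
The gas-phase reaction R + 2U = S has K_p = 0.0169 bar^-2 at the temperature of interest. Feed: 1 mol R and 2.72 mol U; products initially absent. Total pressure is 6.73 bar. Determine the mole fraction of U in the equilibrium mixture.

Basis: 1 mol R initially; let X = conversion of R. Extent ξ = X.
Mole table: n_R = 1 − X; n_U = 2.72 − 2X; n_S = X.
Summing: n_T = 3.72 − 2X.
Mole fractions y_i = n_i/n_T; K_p = p_S / (p_R p_U^2) with p_i = y_i·P.
Substituting and setting equal to 0.0169 bar^-2 gives a polynomial in X; the root in (0,1) is X = 0.265.
Then n_U = 2.19, n_T = 3.19, so y_U = 0.686.

y_U = 0.686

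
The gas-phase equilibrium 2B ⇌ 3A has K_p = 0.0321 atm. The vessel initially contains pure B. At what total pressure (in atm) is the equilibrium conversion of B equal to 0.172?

Take 1 mol B as basis and let X be its fractional conversion, so ξ = 0.5X.
Moles: n_B = 1 − X; n_A = 1.5X.
Total moles n_T = 1 + 0.5X.
K_p = p_A^3 / (p_B^2) with p_i = (n_i/n_T)·P.
At X = 0.172: the mole-fraction product g(X) = Π y_i^ν_i = 0.02307. Since K_p = g(X)·P^{1}, P = (K_p/g)^(1/1) = (0.0321/0.02307)^(1/1) = 1.39 atm.

P = 1.39 atm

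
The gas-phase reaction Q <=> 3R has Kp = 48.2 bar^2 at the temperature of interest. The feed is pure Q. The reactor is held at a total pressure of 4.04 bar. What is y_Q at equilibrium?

y_Q = 0.184

Let X = conversion of Q (basis 1 mol Q); extent of reaction ξ = X.
Mole table: n_Q = 1 − X; n_R = 3X.
Summing: n_T = 1 + 2X.
Mole fractions y_i = n_i/n_T; Kp = p_R^3 / (p_Q) with p_i = y_i·P.
Equating to 48.2 bar^2 and solving on 0 < X < 1: X = 0.597.
Then n_Q = 0.403, n_T = 2.19, so y_Q = 0.184.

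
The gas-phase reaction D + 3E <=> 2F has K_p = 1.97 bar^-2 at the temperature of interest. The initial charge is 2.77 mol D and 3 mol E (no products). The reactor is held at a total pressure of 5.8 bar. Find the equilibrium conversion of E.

Basis: 3 mol E initially; let X = conversion of E. Extent ξ = X.
Moles: n_D = 2.77 − X; n_E = 3 − 3X; n_F = 2X.
Summing: n_T = 5.77 − 2X.
y_i = n_i/n_T, p_i = y_i·P. K_p = p_F^2 / (p_D p_E^3).
Setting this equal to 1.97 bar^-2 and taking the physical root (0 < X < 1) gives X = 0.772.

X = 0.772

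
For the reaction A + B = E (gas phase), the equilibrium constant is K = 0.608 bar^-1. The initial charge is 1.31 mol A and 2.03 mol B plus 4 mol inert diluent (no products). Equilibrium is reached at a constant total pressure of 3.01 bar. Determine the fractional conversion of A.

X = 0.301

Take 1.31 mol A as basis and let X be its fractional conversion, so ξ = 1.31X.
Species balance: n_A = 1.31 − 1.31X; n_B = 2.03 − 1.31X; n_E = 1.31X; n_I = 4 (inert).
Total moles n_T = 7.34 − 1.31X.
y_i = n_i/n_T, p_i = y_i·P. K = p_E / (p_A p_B).
Substituting and setting equal to 0.608 bar^-1 gives a polynomial in X; the root in (0,1) is X = 0.301.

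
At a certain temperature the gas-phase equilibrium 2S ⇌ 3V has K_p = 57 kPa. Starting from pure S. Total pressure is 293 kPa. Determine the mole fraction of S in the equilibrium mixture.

y_S = 0.592

Let X = conversion of S (basis 1 mol S); extent of reaction ξ = 0.5X.
At extent ξ: n_S = 1 − X; n_V = 1.5X.
Total moles n_T = 1 + 0.5X.
y_i = n_i/n_T, p_i = y_i·P. K_p = p_V^3 / (p_S^2).
Substituting and setting equal to 57 kPa gives a polynomial in X; the root in (0,1) is X = 0.315.
Then n_S = 0.685, n_T = 1.16, so y_S = 0.592.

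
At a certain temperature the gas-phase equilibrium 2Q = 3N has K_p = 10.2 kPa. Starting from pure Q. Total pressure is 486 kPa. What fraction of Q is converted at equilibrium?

X = 0.167

Let X = conversion of Q (basis 1 mol Q); extent of reaction ξ = 0.5X.
Moles: n_Q = 1 − X; n_N = 1.5X.
Total moles n_T = 1 + 0.5X.
y_i = n_i/n_T, p_i = y_i·P. K_p = p_N^3 / (p_Q^2).
Substituting and setting equal to 10.2 kPa gives a polynomial in X; the root in (0,1) is X = 0.167.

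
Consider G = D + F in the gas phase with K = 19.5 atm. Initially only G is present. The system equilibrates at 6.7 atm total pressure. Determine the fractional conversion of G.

Basis: 1 mol G initially; let X = conversion of G. Extent ξ = X.
Mole table: n_G = 1 − X; n_D = X; n_F = X.
Summing: n_T = 1 + X.
With p_i = (n_i/n_T)P, K = p_D p_F / (p_G).
Substituting and setting equal to 19.5 atm gives a polynomial in X; the root in (0,1) is X = 0.863.

X = 0.863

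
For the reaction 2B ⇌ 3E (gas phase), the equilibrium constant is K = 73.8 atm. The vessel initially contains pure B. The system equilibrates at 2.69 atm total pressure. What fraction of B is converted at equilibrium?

Let X = conversion of B (basis 1 mol B); extent of reaction ξ = 0.5X.
Mole table: n_B = 1 − X; n_E = 1.5X.
Total moles n_T = 1 + 0.5X.
With p_i = (n_i/n_T)P, K = p_E^3 / (p_B^2).
Substituting and setting equal to 73.8 atm gives a polynomial in X; the root in (0,1) is X = 0.791.

X = 0.791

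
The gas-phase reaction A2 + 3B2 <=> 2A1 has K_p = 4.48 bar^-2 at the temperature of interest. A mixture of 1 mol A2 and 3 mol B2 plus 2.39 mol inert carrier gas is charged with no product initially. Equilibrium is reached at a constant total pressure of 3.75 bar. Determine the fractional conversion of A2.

Let X = conversion of A2 (basis 1 mol A2); extent of reaction ξ = X.
At extent ξ: n_A2 = 1 − X; n_B2 = 3 − 3X; n_A1 = 2X; n_I = 2.39 (inert).
Summing: n_T = 6.39 − 2X.
Mole fractions y_i = n_i/n_T; K_p = p_A1^2 / (p_A2 p_B2^3) with p_i = y_i·P.
This yields a degree-4 equation in X; solving on (0,1), X = 0.609.

X = 0.609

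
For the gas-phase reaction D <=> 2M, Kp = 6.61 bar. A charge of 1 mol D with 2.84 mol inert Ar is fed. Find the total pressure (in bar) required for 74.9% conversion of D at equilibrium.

P = 3.39 bar

Let X = conversion of D (basis 1 mol D); extent of reaction ξ = X.
At extent ξ: n_D = 1 − X; n_M = 2X; n_I = 2.84 (inert).
n_T = Σnᵢ = 3.84 + X.
Kp = p_M^2 / (p_D) with p_i = (n_i/n_T)·P.
At X = 0.749: the mole-fraction product g(X) = Π y_i^ν_i = 1.948. Since Kp = g(X)·P^{1}, P = (Kp/g)^(1/1) = (6.61/1.948)^(1/1) = 3.39 bar.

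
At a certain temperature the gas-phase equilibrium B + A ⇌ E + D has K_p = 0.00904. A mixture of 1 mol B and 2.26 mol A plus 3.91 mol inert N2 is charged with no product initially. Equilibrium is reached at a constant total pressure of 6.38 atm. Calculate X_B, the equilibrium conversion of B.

Basis: 1 mol B initially; let X = conversion of B. Extent ξ = X.
Mole table: n_B = 1 − X; n_A = 2.26 − X; n_E = X; n_D = X; n_I = 3.91 (inert).
Since Δν = 0, n_T = 7.17 throughout.
y_i = n_i/n_T, p_i = y_i·P. K_p = p_E p_D / (p_B p_A).
Substituting and setting equal to 0.00904 gives a polynomial in X; the root in (0,1) is X = 0.129.

X = 0.129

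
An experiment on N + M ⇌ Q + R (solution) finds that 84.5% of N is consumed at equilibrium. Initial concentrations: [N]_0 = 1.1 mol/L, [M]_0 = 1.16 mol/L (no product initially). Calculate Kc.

Kc = 22

Let X = conversion of N.
Concentrations: [N] = 1.1 − 1.1X; [M] = 1.16 − 1.1X; [Q] = 1.1X; [R] = 1.1X.
At X = 0.845: [N] = 0.171, [M] = 0.23, [Q] = 0.929, [R] = 0.929.
Kc = [Q] [R] / ([N] [M]) = 22.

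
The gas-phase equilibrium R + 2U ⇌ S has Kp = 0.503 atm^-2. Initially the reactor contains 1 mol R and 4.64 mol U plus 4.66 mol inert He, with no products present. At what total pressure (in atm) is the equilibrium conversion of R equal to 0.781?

P = 7.56 atm

Let X = conversion of R (basis 1 mol R); extent of reaction ξ = X.
Species balance: n_R = 1 − X; n_U = 4.64 − 2X; n_S = X; n_I = 4.66 (inert).
Summing: n_T = 10.3 − 2X.
Kp = p_S / (p_R p_U^2) with p_i = (n_i/n_T)·P.
At X = 0.781: the mole-fraction product g(X) = Π y_i^ν_i = 28.74. Since Kp = g(X)·P^{-2}, P = (g/Kp)^(1/2) = (28.74/0.503)^(1/2) = 7.56 atm.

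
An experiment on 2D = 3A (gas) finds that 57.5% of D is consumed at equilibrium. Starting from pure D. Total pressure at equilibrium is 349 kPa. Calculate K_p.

Basis: 1 mol D initially; let X = conversion of D. Extent ξ = 0.5X.
Moles: n_D = 1 − X; n_A = 1.5X.
Total moles n_T = 1 + 0.5X.
At X = 0.575: n_D = 0.425, n_A = 0.862, n_T = 1.29.
p_i = (n_i/n_T)·P. K_p = p_A^3 / (p_D^2) = 963 kPa.

K_p = 963 kPa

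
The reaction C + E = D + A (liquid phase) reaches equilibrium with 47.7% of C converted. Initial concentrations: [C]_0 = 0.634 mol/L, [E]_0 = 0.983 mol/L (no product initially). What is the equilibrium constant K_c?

Let X = conversion of C.
Concentrations: [C] = 0.634 − 0.634X; [E] = 0.983 − 0.634X; [D] = 0.634X; [A] = 0.634X.
At X = 0.477: [C] = 0.332, [E] = 0.681, [D] = 0.302, [A] = 0.302.
K_c = [D] [A] / ([C] [E]) = 0.405.

K_c = 0.405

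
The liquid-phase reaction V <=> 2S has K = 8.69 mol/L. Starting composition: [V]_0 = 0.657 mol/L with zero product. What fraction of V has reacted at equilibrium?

Let X = conversion of V; extent ξ = 0.657·X mol/L.
Concentrations: [V] = 0.657 − 0.657X; [S] = 1.31X.
K = [S]^2 / ([V]).
Equating to 8.69 mol/L: the physical root is X = 0.804.

X = 0.804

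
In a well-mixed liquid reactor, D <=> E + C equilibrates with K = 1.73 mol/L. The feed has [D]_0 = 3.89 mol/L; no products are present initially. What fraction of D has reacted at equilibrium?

Let X = conversion of D; extent ξ = 3.89·X mol/L.
Concentrations: [D] = 3.89 − 3.89X; [E] = 3.89X; [C] = 3.89X.
K = [E] [C] / ([D]).
Setting equal to 1.73 and solving for X on (0,1) gives X = 0.481.

X = 0.481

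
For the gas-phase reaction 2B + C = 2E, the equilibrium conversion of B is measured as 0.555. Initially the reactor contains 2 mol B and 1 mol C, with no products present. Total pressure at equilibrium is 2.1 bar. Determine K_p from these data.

K_p = 4.07 bar^-1

Take 2 mol B as basis and let X be its fractional conversion, so ξ = X.
Species balance: n_B = 2 − 2X; n_C = 1 − X; n_E = 2X.
n_T = Σnᵢ = 3 − X.
At X = 0.555: n_B = 0.89, n_C = 0.445, n_E = 1.11, n_T = 2.44.
p_i = (n_i/n_T)·P. K_p = p_E^2 / (p_B^2 p_C) = 4.07 bar^-1.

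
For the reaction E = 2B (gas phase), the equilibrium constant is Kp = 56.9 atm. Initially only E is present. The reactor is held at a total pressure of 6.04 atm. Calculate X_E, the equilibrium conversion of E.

Take 1 mol E as basis and let X be its fractional conversion, so ξ = X.
At extent ξ: n_E = 1 − X; n_B = 2X.
Total moles n_T = 1 + X.
Mole fractions y_i = n_i/n_T; Kp = p_B^2 / (p_E) with p_i = y_i·P.
Setting this equal to 56.9 atm and taking the physical root (0 < X < 1) gives X = 0.838.

X = 0.838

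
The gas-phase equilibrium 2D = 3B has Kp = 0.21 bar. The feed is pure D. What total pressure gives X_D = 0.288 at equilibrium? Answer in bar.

Let X = conversion of D (basis 1 mol D); extent of reaction ξ = 0.5X.
At extent ξ: n_D = 1 − X; n_B = 1.5X.
Summing: n_T = 1 + 0.5X.
Kp = p_B^3 / (p_D^2) with p_i = (n_i/n_T)·P.
At X = 0.288: the mole-fraction product g(X) = Π y_i^ν_i = 0.139. Since Kp = g(X)·P^{1}, P = (Kp/g)^(1/1) = (0.21/0.139)^(1/1) = 1.51 bar.

P = 1.51 bar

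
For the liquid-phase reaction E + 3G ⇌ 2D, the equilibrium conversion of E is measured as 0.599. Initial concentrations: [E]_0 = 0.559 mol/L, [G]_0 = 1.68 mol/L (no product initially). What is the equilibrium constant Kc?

Let X = conversion of E.
Concentrations: [E] = 0.559 − 0.559X; [G] = 1.68 − 1.68X; [D] = 1.12X.
At X = 0.599: [E] = 0.224, [G] = 0.675, [D] = 0.67.
Kc = [D]^2 / ([E] [G]^3) = 6.49 (mol/L)^-2.

Kc = 6.49 (mol/L)^-2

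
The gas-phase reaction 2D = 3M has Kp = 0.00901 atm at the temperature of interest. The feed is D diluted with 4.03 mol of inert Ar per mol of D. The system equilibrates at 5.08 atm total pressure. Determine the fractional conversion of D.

X = 0.127

Basis: 1 mol D initially; let X = conversion of D. Extent ξ = 0.5X.
At extent ξ: n_D = 1 − X; n_M = 1.5X; n_I = 4.03 (inert).
n_T = Σnᵢ = 5.03 + 0.5X.
Mole fractions y_i = n_i/n_T; Kp = p_M^3 / (p_D^2) with p_i = y_i·P.
This yields a degree-3 equation in X; solving on (0,1), X = 0.127.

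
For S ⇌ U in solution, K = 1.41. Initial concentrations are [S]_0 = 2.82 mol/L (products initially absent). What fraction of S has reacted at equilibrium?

Let X = conversion of S; extent ξ = 2.82·X mol/L.
Concentrations: [S] = 2.82 − 2.82X; [U] = 2.82X.
K = [U] / ([S]).
Equating to 1.41: the physical root is X = 0.585.

X = 0.585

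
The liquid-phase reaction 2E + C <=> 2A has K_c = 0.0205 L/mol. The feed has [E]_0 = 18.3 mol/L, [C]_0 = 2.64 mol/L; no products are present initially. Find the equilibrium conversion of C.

Let X = conversion of C; extent ξ = 2.64·X mol/L.
Concentrations: [E] = 18.3 − 5.28X; [C] = 2.64 − 2.64X; [A] = 5.28X.
K_c = [A]^2 / ([E]^2 [C]).
Equating to 0.0205 L/mol: the physical root is X = 0.493.

X = 0.493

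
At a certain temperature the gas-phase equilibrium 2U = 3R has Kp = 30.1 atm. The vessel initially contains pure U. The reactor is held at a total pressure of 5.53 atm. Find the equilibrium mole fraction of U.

Basis: 1 mol U initially; let X = conversion of U. Extent ξ = 0.5X.
Species balance: n_U = 1 − X; n_R = 1.5X.
n_T = Σnᵢ = 1 + 0.5X.
y_i = n_i/n_T, p_i = y_i·P. Kp = p_R^3 / (p_U^2).
Substituting and setting equal to 30.1 atm gives a polynomial in X; the root in (0,1) is X = 0.645.
Then n_U = 0.355, n_T = 1.32, so y_U = 0.268.

y_U = 0.268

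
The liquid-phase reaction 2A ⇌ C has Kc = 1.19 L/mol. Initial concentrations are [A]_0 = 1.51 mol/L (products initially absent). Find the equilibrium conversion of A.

X = 0.594

Let X = conversion of A; extent ξ = 1.51X/2 mol/L.
Concentrations: [A] = 1.51 − 1.51X; [C] = 0.755X.
Kc = [C] / ([A]^2).
Solving Kc = 1.19 for X ∈ (0,1): X = 0.594.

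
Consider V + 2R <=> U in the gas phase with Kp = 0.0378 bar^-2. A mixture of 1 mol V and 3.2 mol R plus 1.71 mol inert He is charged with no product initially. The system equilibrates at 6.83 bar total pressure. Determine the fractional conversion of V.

Basis: 1 mol V initially; let X = conversion of V. Extent ξ = X.
Mole table: n_V = 1 − X; n_R = 3.2 − 2X; n_U = X; n_I = 1.71 (inert).
Total moles n_T = 5.91 − 2X.
Mole fractions y_i = n_i/n_T; Kp = p_U / (p_V p_R^2) with p_i = y_i·P.
Substituting and setting equal to 0.0378 bar^-2 gives a polynomial in X; the root in (0,1) is X = 0.298.

X = 0.298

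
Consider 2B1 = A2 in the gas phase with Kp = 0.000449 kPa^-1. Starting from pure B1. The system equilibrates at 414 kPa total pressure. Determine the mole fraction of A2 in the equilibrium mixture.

Take 1 mol B1 as basis and let X be its fractional conversion, so ξ = 0.5X.
At extent ξ: n_B1 = 1 − X; n_A2 = 0.5X.
Total moles n_T = 1 − 0.5X.
y_i = n_i/n_T, p_i = y_i·P. Kp = p_A2 / (p_B1^2).
This yields a degree-2 equation in X; solving on (0,1), X = 0.243.
Then n_A2 = 0.121, n_T = 0.879, so y_A2 = 0.138.

y_A2 = 0.138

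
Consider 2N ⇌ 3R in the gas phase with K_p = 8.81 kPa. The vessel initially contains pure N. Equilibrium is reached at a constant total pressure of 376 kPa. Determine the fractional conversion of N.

Let X = conversion of N (basis 1 mol N); extent of reaction ξ = 0.5X.
Mole table: n_N = 1 − X; n_R = 1.5X.
n_T = Σnᵢ = 1 + 0.5X.
With p_i = (n_i/n_T)P, K_p = p_R^3 / (p_N^2).
Substituting and setting equal to 8.81 kPa gives a polynomial in X; the root in (0,1) is X = 0.173.

X = 0.173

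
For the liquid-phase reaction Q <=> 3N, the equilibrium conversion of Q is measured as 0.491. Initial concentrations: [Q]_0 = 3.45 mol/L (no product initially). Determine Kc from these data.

Let X = conversion of Q.
Concentrations: [Q] = 3.45 − 3.45X; [N] = 10.4X.
At X = 0.491: [Q] = 1.76, [N] = 5.08.
Kc = [N]^3 / ([Q]) = 74.7 (mol/L)^2.

Kc = 74.7 (mol/L)^2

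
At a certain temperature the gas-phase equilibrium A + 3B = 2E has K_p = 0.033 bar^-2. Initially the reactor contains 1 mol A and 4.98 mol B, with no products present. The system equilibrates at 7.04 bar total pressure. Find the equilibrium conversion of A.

Take 1 mol A as basis and let X be its fractional conversion, so ξ = X.
Species balance: n_A = 1 − X; n_B = 4.98 − 3X; n_E = 2X.
Total moles n_T = 5.98 − 2X.
y_i = n_i/n_T, p_i = y_i·P. K_p = p_E^2 / (p_A p_B^3).
This yields a degree-4 equation in X; solving on (0,1), X = 0.542.

X = 0.542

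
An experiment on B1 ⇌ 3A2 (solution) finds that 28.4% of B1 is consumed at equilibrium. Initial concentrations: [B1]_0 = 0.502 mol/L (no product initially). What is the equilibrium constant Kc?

Let X = conversion of B1.
Concentrations: [B1] = 0.502 − 0.502X; [A2] = 1.51X.
At X = 0.284: [B1] = 0.359, [A2] = 0.428.
Kc = [A2]^3 / ([B1]) = 0.218 (mol/L)^2.

Kc = 0.218 (mol/L)^2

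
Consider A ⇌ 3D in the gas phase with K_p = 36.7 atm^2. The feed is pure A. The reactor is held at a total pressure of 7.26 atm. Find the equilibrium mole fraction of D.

Take 1 mol A as basis and let X be its fractional conversion, so ξ = X.
Moles: n_A = 1 − X; n_D = 3X.
Summing: n_T = 1 + 2X.
Mole fractions y_i = n_i/n_T; K_p = p_D^3 / (p_A) with p_i = y_i·P.
Equating to 36.7 atm^2 and solving on 0 < X < 1: X = 0.366.
Then n_D = 1.1, n_T = 1.73, so y_D = 0.634.

y_D = 0.634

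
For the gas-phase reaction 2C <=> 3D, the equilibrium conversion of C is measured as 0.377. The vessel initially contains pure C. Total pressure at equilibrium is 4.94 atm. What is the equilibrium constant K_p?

K_p = 1.94 atm

Take 1 mol C as basis and let X be its fractional conversion, so ξ = 0.5X.
Mole table: n_C = 1 − X; n_D = 1.5X.
Total moles n_T = 1 + 0.5X.
At X = 0.377: n_C = 0.623, n_D = 0.566, n_T = 1.19.
p_i = (n_i/n_T)·P. K_p = p_D^3 / (p_C^2) = 1.94 atm.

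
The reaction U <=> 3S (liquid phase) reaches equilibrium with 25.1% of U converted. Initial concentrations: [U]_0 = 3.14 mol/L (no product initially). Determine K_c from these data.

K_c = 5.62 (mol/L)^2

Let X = conversion of U.
Concentrations: [U] = 3.14 − 3.14X; [S] = 9.42X.
At X = 0.251: [U] = 2.35, [S] = 2.36.
K_c = [S]^3 / ([U]) = 5.62 (mol/L)^2.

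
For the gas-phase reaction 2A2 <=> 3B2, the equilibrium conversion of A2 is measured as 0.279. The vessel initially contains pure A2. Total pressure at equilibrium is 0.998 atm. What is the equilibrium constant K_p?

K_p = 0.123 atm

Let X = conversion of A2 (basis 1 mol A2); extent of reaction ξ = 0.5X.
Species balance: n_A2 = 1 − X; n_B2 = 1.5X.
Summing: n_T = 1 + 0.5X.
At X = 0.279: n_A2 = 0.721, n_B2 = 0.419, n_T = 1.14.
p_i = (n_i/n_T)·P. K_p = p_B2^3 / (p_A2^2) = 0.123 atm.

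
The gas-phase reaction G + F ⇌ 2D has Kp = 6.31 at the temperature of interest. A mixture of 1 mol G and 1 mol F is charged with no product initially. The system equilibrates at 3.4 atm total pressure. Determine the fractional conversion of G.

X = 0.557

Let X = conversion of G (basis 1 mol G); extent of reaction ξ = X.
Moles: n_G = 1 − X; n_F = 1 − X; n_D = 2X.
Total moles n_T = 2 (Δν = 0, constant).
y_i = n_i/n_T, p_i = y_i·P. Kp = p_D^2 / (p_G p_F).
This yields a degree-2 equation in X; solving on (0,1), X = 0.557.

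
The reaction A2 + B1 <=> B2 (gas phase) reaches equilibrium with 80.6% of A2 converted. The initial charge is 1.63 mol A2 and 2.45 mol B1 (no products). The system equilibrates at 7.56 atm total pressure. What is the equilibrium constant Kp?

Kp = 1.34 atm^-1

Let X = conversion of A2 (basis 1.63 mol A2); extent of reaction ξ = 1.63X.
Moles: n_A2 = 1.63 − 1.63X; n_B1 = 2.45 − 1.63X; n_B2 = 1.63X.
Total moles n_T = 4.08 − 1.63X.
At X = 0.806: n_A2 = 0.316, n_B1 = 1.14, n_B2 = 1.31, n_T = 2.77.
p_i = (n_i/n_T)·P. Kp = p_B2 / (p_A2 p_B1) = 1.34 atm^-1.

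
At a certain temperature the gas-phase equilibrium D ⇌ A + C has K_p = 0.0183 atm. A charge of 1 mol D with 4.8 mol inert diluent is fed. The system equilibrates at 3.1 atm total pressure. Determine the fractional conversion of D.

Let X = conversion of D (basis 1 mol D); extent of reaction ξ = X.
Moles: n_D = 1 − X; n_A = X; n_C = X; n_I = 4.8 (inert).
Summing: n_T = 5.8 + X.
Mole fractions y_i = n_i/n_T; K_p = p_A p_C / (p_D) with p_i = y_i·P.
Substituting and setting equal to 0.0183 atm gives a polynomial in X; the root in (0,1) is X = 0.171.

X = 0.171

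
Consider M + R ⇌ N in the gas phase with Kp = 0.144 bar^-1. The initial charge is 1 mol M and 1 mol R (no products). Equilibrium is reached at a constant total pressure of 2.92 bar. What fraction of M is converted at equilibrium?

X = 0.161

Let X = conversion of M (basis 1 mol M); extent of reaction ξ = X.
Species balance: n_M = 1 − X; n_R = 1 − X; n_N = X.
Total moles n_T = 2 − X.
y_i = n_i/n_T, p_i = y_i·P. Kp = p_N / (p_M p_R).
Substituting and setting equal to 0.144 bar^-1 gives a polynomial in X; the root in (0,1) is X = 0.161.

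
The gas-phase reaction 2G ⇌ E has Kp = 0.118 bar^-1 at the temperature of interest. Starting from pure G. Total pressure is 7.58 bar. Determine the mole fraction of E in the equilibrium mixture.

Let X = conversion of G (basis 1 mol G); extent of reaction ξ = 0.5X.
Species balance: n_G = 1 − X; n_E = 0.5X.
Total moles n_T = 1 − 0.5X.
Mole fractions y_i = n_i/n_T; Kp = p_E / (p_G^2) with p_i = y_i·P.
Substituting and setting equal to 0.118 bar^-1 gives a polynomial in X; the root in (0,1) is X = 0.533.
Then n_E = 0.266, n_T = 0.734, so y_E = 0.363.

y_E = 0.363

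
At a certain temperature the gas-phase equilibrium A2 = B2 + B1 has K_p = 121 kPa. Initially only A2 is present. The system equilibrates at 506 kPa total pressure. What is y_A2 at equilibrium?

y_A2 = 0.390

Take 1 mol A2 as basis and let X be its fractional conversion, so ξ = X.
Species balance: n_A2 = 1 − X; n_B2 = X; n_B1 = X.
n_T = Σnᵢ = 1 + X.
y_i = n_i/n_T, p_i = y_i·P. K_p = p_B2 p_B1 / (p_A2).
Equating to 121 kPa and solving on 0 < X < 1: X = 0.439.
Then n_A2 = 0.561, n_T = 1.44, so y_A2 = 0.390.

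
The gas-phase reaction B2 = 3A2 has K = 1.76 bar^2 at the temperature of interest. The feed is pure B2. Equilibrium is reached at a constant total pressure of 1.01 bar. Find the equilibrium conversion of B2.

X = 0.504

Basis: 1 mol B2 initially; let X = conversion of B2. Extent ξ = X.
Species balance: n_B2 = 1 − X; n_A2 = 3X.
Summing: n_T = 1 + 2X.
Mole fractions y_i = n_i/n_T; K = p_A2^3 / (p_B2) with p_i = y_i·P.
Substituting and setting equal to 1.76 bar^2 gives a polynomial in X; the root in (0,1) is X = 0.504.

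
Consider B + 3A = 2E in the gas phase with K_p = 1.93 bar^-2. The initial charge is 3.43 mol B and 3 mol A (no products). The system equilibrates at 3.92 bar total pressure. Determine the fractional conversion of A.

X = 0.714

Take 3 mol A as basis and let X be its fractional conversion, so ξ = X.
Moles: n_B = 3.43 − X; n_A = 3 − 3X; n_E = 2X.
Total moles n_T = 6.43 − 2X.
Mole fractions y_i = n_i/n_T; K_p = p_E^2 / (p_B p_A^3) with p_i = y_i·P.
Equating to 1.93 bar^-2 and solving on 0 < X < 1: X = 0.714.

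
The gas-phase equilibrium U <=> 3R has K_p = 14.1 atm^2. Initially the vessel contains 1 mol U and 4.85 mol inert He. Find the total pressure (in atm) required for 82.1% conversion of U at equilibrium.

Let X = conversion of U (basis 1 mol U); extent of reaction ξ = X.
At extent ξ: n_U = 1 − X; n_R = 3X; n_I = 4.85 (inert).
Total moles n_T = 5.85 + 2X.
K_p = p_R^3 / (p_U) with p_i = (n_i/n_T)·P.
At X = 0.821: the mole-fraction product g(X) = Π y_i^ν_i = 1.487. Since K_p = g(X)·P^{2}, P = (K_p/g)^(1/2) = (14.1/1.487)^(1/2) = 3.08 atm.

P = 3.08 atm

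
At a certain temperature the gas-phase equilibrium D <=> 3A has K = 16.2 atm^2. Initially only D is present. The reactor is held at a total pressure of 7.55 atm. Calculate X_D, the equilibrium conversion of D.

Take 1 mol D as basis and let X be its fractional conversion, so ξ = X.
Moles: n_D = 1 − X; n_A = 3X.
Summing: n_T = 1 + 2X.
With p_i = (n_i/n_T)P, K = p_A^3 / (p_D).
Equating to 16.2 atm^2 and solving on 0 < X < 1: X = 0.262.

X = 0.262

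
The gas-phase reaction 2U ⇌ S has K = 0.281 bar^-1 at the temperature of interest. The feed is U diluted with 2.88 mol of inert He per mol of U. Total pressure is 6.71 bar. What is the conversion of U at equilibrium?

X = 0.386

Basis: 1 mol U initially; let X = conversion of U. Extent ξ = 0.5X.
Mole table: n_U = 1 − X; n_S = 0.5X; n_I = 2.88 (inert).
n_T = Σnᵢ = 3.88 − 0.5X.
y_i = n_i/n_T, p_i = y_i·P. K = p_S / (p_U^2).
Equating to 0.281 bar^-1 and solving on 0 < X < 1: X = 0.386.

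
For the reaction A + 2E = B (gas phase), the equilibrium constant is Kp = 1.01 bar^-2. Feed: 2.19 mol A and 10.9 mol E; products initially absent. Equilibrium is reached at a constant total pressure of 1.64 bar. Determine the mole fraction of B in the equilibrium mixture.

Take 2.19 mol A as basis and let X be its fractional conversion, so ξ = 2.19X.
Moles: n_A = 2.19 − 2.19X; n_E = 10.9 − 4.38X; n_B = 2.19X.
Summing: n_T = 13.1 − 4.38X.
y_i = n_i/n_T, p_i = y_i·P. Kp = p_B / (p_A p_E^2).
Setting this equal to 1.01 bar^-2 and taking the physical root (0 < X < 1) gives X = 0.628.
Then n_B = 1.38, n_T = 10.3, so y_B = 0.133.

y_B = 0.133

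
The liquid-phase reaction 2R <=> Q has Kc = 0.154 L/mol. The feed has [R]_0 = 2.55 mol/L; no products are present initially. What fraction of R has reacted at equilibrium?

X = 0.341

Let X = conversion of R; extent ξ = 2.55X/2 mol/L.
Concentrations: [R] = 2.55 − 2.55X; [Q] = 1.27X.
Kc = [Q] / ([R]^2).
This equals 0.154 at X = 0.341 (the root in 0 < X < 1).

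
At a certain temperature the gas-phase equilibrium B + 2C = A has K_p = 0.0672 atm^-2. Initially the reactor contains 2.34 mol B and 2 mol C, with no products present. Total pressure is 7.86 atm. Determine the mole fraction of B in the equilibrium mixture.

Basis: 2 mol C initially; let X = conversion of C. Extent ξ = X.
Species balance: n_B = 2.34 − X; n_C = 2 − 2X; n_A = X.
n_T = Σnᵢ = 4.34 − 2X.
y_i = n_i/n_T, p_i = y_i·P. K_p = p_A / (p_B p_C^2).
Equating to 0.0672 atm^-2 and solving on 0 < X < 1: X = 0.557.
Then n_B = 1.78, n_T = 3.23, so y_B = 0.553.

y_B = 0.553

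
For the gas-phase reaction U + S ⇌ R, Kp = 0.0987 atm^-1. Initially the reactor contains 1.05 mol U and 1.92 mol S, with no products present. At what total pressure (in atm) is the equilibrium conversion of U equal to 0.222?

P = 4.69 atm

Let X = conversion of U (basis 1.05 mol U); extent of reaction ξ = 1.05X.
Species balance: n_U = 1.05 − 1.05X; n_S = 1.92 − 1.05X; n_R = 1.05X.
Total moles n_T = 2.97 − 1.05X.
Kp = p_R / (p_U p_S) with p_i = (n_i/n_T)·P.
At X = 0.222: the mole-fraction product g(X) = Π y_i^ν_i = 0.463. Since Kp = g(X)·P^{-1}, P = (g/Kp)^(1/1) = (0.463/0.0987)^(1/1) = 4.69 atm.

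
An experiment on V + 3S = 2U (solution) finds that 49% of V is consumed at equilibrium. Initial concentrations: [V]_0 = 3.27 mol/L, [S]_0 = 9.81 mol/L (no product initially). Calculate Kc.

Kc = 0.0492 (mol/L)^-2

Let X = conversion of V.
Concentrations: [V] = 3.27 − 3.27X; [S] = 9.81 − 9.81X; [U] = 6.54X.
At X = 0.49: [V] = 1.67, [S] = 5, [U] = 3.2.
Kc = [U]^2 / ([V] [S]^3) = 0.0492 (mol/L)^-2.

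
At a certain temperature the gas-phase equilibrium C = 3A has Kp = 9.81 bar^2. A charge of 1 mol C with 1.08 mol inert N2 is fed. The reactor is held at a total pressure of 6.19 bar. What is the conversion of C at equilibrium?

Basis: 1 mol C initially; let X = conversion of C. Extent ξ = X.
Moles: n_C = 1 − X; n_A = 3X; n_I = 1.08 (inert).
Summing: n_T = 2.08 + 2X.
y_i = n_i/n_T, p_i = y_i·P. Kp = p_A^3 / (p_C).
Substituting and setting equal to 9.81 bar^2 gives a polynomial in X; the root in (0,1) is X = 0.362.

X = 0.362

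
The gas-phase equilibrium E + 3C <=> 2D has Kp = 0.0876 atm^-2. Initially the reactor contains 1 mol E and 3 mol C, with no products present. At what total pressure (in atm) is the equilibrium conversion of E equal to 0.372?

Take 1 mol E as basis and let X be its fractional conversion, so ξ = X.
Species balance: n_E = 1 − X; n_C = 3 − 3X; n_D = 2X.
Summing: n_T = 4 − 2X.
Kp = p_D^2 / (p_E p_C^3) with p_i = (n_i/n_T)·P.
At X = 0.372: the mole-fraction product g(X) = Π y_i^ν_i = 1.397. Since Kp = g(X)·P^{-2}, P = (g/Kp)^(1/2) = (1.397/0.0876)^(1/2) = 3.99 atm.

P = 3.99 atm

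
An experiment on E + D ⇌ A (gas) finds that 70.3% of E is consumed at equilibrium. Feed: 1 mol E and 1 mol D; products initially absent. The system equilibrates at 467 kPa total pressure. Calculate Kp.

Kp = 0.0221 kPa^-1

Basis: 1 mol E initially; let X = conversion of E. Extent ξ = X.
Moles: n_E = 1 − X; n_D = 1 − X; n_A = X.
n_T = Σnᵢ = 2 − X.
At X = 0.703: n_E = 0.297, n_D = 0.297, n_A = 0.703, n_T = 1.3.
p_i = (n_i/n_T)·P. Kp = p_A / (p_E p_D) = 0.0221 kPa^-1.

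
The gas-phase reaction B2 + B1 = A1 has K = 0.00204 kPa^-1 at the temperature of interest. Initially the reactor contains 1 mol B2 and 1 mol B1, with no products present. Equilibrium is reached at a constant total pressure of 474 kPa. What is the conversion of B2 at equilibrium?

Basis: 1 mol B2 initially; let X = conversion of B2. Extent ξ = X.
At extent ξ: n_B2 = 1 − X; n_B1 = 1 − X; n_A1 = X.
n_T = Σnᵢ = 2 − X.
Mole fractions y_i = n_i/n_T; K = p_A1 / (p_B2 p_B1) with p_i = y_i·P.
This yields a degree-2 equation in X; solving on (0,1), X = 0.287.

X = 0.287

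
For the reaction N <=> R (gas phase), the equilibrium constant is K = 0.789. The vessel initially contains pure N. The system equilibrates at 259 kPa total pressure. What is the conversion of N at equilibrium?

X = 0.441

Let X = conversion of N (basis 1 mol N); extent of reaction ξ = X.
Species balance: n_N = 1 − X; n_R = X.
n_T stays at 1 (no change in mole number).
With p_i = (n_i/n_T)P, K = p_R / (p_N).
This yields a degree-1 equation in X; solving on (0,1), X = 0.441.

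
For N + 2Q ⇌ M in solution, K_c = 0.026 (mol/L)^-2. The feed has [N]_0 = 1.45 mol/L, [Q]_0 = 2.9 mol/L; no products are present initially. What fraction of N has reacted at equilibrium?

Let X = conversion of N; extent ξ = 1.45·X mol/L.
Concentrations: [N] = 1.45 − 1.45X; [Q] = 2.9 − 2.9X; [M] = 1.45X.
K_c = [M] / ([N] [Q]^2).
This equals 0.026 at X = 0.139 (the root in 0 < X < 1).

X = 0.139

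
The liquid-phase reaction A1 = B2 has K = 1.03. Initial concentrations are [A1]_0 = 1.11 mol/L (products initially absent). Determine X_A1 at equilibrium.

Let X = conversion of A1; extent ξ = 1.11·X mol/L.
Concentrations: [A1] = 1.11 − 1.11X; [B2] = 1.11X.
K = [B2] / ([A1]).
Solving K = 1.03 for X ∈ (0,1): X = 0.507.

X = 0.507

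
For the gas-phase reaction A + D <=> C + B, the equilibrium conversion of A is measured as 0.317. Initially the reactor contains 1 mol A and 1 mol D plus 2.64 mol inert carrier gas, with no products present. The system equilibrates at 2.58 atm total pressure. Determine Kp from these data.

Kp = 0.215

Take 1 mol A as basis and let X be its fractional conversion, so ξ = X.
Moles: n_A = 1 − X; n_D = 1 − X; n_C = X; n_B = X; n_I = 2.64 (inert).
Since Δν = 0, n_T = 4.64 throughout.
At X = 0.317: n_A = 0.683, n_D = 0.683, n_C = 0.317, n_B = 0.317, n_T = 4.64.
p_i = (n_i/n_T)·P. Kp = p_C p_B / (p_A p_D) = 0.215.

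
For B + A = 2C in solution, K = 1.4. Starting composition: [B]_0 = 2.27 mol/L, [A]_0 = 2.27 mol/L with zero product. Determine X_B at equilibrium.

X = 0.372

Let X = conversion of B; extent ξ = 2.27·X mol/L.
Concentrations: [B] = 2.27 − 2.27X; [A] = 2.27 − 2.27X; [C] = 4.54X.
K = [C]^2 / ([B] [A]).
Setting equal to 1.4 and solving for X on (0,1) gives X = 0.372.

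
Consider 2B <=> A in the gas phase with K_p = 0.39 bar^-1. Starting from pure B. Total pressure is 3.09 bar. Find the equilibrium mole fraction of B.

y_B = 0.586

Let X = conversion of B (basis 1 mol B); extent of reaction ξ = 0.5X.
Mole table: n_B = 1 − X; n_A = 0.5X.
n_T = Σnᵢ = 1 − 0.5X.
With p_i = (n_i/n_T)P, K_p = p_A / (p_B^2).
Equating to 0.39 bar^-1 and solving on 0 < X < 1: X = 0.586.
Then n_B = 0.414, n_T = 0.707, so y_B = 0.586.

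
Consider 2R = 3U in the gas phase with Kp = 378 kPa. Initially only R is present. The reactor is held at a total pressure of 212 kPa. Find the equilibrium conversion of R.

X = 0.529

Let X = conversion of R (basis 1 mol R); extent of reaction ξ = 0.5X.
Species balance: n_R = 1 − X; n_U = 1.5X.
n_T = Σnᵢ = 1 + 0.5X.
Mole fractions y_i = n_i/n_T; Kp = p_U^3 / (p_R^2) with p_i = y_i·P.
Equating to 378 kPa and solving on 0 < X < 1: X = 0.529.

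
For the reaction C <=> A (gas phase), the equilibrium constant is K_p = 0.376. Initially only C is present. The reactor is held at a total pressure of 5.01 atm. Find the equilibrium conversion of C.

Take 1 mol C as basis and let X be its fractional conversion, so ξ = X.
Species balance: n_C = 1 − X; n_A = X.
Total moles n_T = 1 (Δν = 0, constant).
y_i = n_i/n_T, p_i = y_i·P. K_p = p_A / (p_C).
Setting this equal to 0.376 and taking the physical root (0 < X < 1) gives X = 0.273.

X = 0.273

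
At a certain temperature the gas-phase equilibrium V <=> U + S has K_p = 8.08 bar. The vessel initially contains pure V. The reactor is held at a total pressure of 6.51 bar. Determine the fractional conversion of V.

Let X = conversion of V (basis 1 mol V); extent of reaction ξ = X.
Species balance: n_V = 1 − X; n_U = X; n_S = X.
n_T = Σnᵢ = 1 + X.
Mole fractions y_i = n_i/n_T; K_p = p_U p_S / (p_V) with p_i = y_i·P.
This yields a degree-2 equation in X; solving on (0,1), X = 0.744.

X = 0.744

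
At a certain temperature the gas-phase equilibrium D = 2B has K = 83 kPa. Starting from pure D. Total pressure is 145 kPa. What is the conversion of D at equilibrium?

Take 1 mol D as basis and let X be its fractional conversion, so ξ = X.
Species balance: n_D = 1 − X; n_B = 2X.
Summing: n_T = 1 + X.
With p_i = (n_i/n_T)P, K = p_B^2 / (p_D).
Equating to 83 kPa and solving on 0 < X < 1: X = 0.354.

X = 0.354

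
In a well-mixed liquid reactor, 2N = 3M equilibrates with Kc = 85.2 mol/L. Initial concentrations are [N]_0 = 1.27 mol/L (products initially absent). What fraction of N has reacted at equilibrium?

X = 0.830

Let X = conversion of N; extent ξ = 1.27X/2 mol/L.
Concentrations: [N] = 1.27 − 1.27X; [M] = 1.91X.
Kc = [M]^3 / ([N]^2).
Setting equal to 85.2 and solving for X on (0,1) gives X = 0.830.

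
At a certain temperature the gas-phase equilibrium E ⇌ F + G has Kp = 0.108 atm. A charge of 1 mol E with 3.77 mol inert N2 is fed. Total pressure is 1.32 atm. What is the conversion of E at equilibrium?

Basis: 1 mol E initially; let X = conversion of E. Extent ξ = X.
Moles: n_E = 1 − X; n_F = X; n_G = X; n_I = 3.77 (inert).
Total moles n_T = 4.77 + X.
With p_i = (n_i/n_T)P, Kp = p_F p_G / (p_E).
This yields a degree-2 equation in X; solving on (0,1), X = 0.475.

X = 0.475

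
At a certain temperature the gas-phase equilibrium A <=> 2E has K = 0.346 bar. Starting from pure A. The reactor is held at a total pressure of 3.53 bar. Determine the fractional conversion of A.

Basis: 1 mol A initially; let X = conversion of A. Extent ξ = X.
Mole table: n_A = 1 − X; n_E = 2X.
n_T = Σnᵢ = 1 + X.
y_i = n_i/n_T, p_i = y_i·P. K = p_E^2 / (p_A).
Substituting and setting equal to 0.346 bar gives a polynomial in X; the root in (0,1) is X = 0.155.

X = 0.155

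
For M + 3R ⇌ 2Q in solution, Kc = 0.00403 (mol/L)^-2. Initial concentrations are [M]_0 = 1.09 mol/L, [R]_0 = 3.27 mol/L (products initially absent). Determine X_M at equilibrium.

Let X = conversion of M; extent ξ = 1.09·X mol/L.
Concentrations: [M] = 1.09 − 1.09X; [R] = 3.27 − 3.27X; [Q] = 2.18X.
Kc = [Q]^2 / ([M] [R]^3).
Setting equal to 0.00403 and solving for X on (0,1) gives X = 0.135.

X = 0.135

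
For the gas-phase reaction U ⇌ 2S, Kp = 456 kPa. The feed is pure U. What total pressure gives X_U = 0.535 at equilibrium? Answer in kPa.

P = 284 kPa

Let X = conversion of U (basis 1 mol U); extent of reaction ξ = X.
Moles: n_U = 1 − X; n_S = 2X.
n_T = Σnᵢ = 1 + X.
Kp = p_S^2 / (p_U) with p_i = (n_i/n_T)·P.
At X = 0.535: the mole-fraction product g(X) = Π y_i^ν_i = 1.604. Since Kp = g(X)·P^{1}, P = (Kp/g)^(1/1) = (456/1.604)^(1/1) = 284 kPa.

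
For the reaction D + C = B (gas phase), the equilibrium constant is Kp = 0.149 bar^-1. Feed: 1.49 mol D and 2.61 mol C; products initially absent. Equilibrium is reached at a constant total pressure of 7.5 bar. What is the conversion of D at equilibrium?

Basis: 1.49 mol D initially; let X = conversion of D. Extent ξ = 1.49X.
Moles: n_D = 1.49 − 1.49X; n_C = 2.61 − 1.49X; n_B = 1.49X.
n_T = Σnᵢ = 4.1 − 1.49X.
Mole fractions y_i = n_i/n_T; Kp = p_B / (p_D p_C) with p_i = y_i·P.
Equating to 0.149 bar^-1 and solving on 0 < X < 1: X = 0.392.

X = 0.392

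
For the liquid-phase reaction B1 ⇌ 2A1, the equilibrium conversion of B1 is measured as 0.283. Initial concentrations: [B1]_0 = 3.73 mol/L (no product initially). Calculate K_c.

Let X = conversion of B1.
Concentrations: [B1] = 3.73 − 3.73X; [A1] = 7.46X.
At X = 0.283: [B1] = 2.67, [A1] = 2.11.
K_c = [A1]^2 / ([B1]) = 1.67 mol/L.

K_c = 1.67 mol/L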